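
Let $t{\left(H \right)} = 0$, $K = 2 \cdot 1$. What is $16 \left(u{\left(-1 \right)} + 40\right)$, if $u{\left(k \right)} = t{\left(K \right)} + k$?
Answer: $624$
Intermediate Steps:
$K = 2$
$u{\left(k \right)} = k$ ($u{\left(k \right)} = 0 + k = k$)
$16 \left(u{\left(-1 \right)} + 40\right) = 16 \left(-1 + 40\right) = 16 \cdot 39 = 624$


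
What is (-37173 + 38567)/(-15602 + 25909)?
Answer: 1394/10307 ≈ 0.13525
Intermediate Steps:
(-37173 + 38567)/(-15602 + 25909) = 1394/10307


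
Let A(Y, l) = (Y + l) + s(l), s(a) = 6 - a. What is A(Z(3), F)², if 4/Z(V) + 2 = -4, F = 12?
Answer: 256/9 ≈ 28.444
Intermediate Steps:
Z(V) = -⅔ (Z(V) = 4/(-2 - 4) = 4/(-6) = 4*(-⅙) = -⅔)
A(Y, l) = 6 + Y (A(Y, l) = (Y + l) + (6 - l) = 6 + Y)
A(Z(3), F)² = (6 - ⅔)² = (16/3)² = 256/9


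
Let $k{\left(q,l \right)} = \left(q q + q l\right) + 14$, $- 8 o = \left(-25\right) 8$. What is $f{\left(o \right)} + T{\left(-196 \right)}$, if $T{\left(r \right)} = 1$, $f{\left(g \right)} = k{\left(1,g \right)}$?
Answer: $41$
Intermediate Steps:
$o = 25$ ($o = - \frac{\left(-25\right) 8}{8} = \left(- \frac{1}{8}\right) \left(-200\right) = 25$)
$k{\left(q,l \right)} = 14 + q^{2} + l q$ ($k{\left(q,l \right)} = \left(q^{2} + l q\right) + 14 = 14 + q^{2} + l q$)
$f{\left(g \right)} = 15 + g$ ($f{\left(g \right)} = 14 + 1^{2} + g 1 = 14 + 1 + g = 15 + g$)
$f{\left(o \right)} + T{\left(-196 \right)} = \left(15 + 25\right) + 1 = 40 + 1 = 41$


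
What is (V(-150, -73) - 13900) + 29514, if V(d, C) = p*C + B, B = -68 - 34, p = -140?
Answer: 25732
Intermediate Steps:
B = -102
V(d, C) = -102 - 140*C (V(d, C) = -140*C - 102 = -102 - 140*C)
(V(-150, -73) - 13900) + 29514 = ((-102 - 140*(-73)) - 13900) + 29514 = ((-102 + 10220) - 13900) + 29514 = (10118 - 13900) + 29514 = -3782 + 29514 = 25732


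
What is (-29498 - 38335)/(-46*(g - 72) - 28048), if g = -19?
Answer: 22611/7954 ≈ 2.8427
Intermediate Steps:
(-29498 - 38335)/(-46*(g - 72) - 28048) = (-29498 - 38335)/(-46*(-19 - 72) - 28048) = -67833/(-46*(-91) - 28048) = -67833/(4186 - 28048) = -67833/(-23862) = -67833*(-1/23862) = 22611/7954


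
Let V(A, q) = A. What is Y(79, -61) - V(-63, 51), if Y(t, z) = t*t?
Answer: 6304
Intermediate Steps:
Y(t, z) = t²
Y(79, -61) - V(-63, 51) = 79² - 1*(-63) = 6241 + 63 = 6304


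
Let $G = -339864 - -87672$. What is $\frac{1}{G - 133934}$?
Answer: $- \frac{1}{386126} \approx -2.5898 \cdot 10^{-6}$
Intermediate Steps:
$G = -252192$ ($G = -339864 + 87672 = -252192$)
$\frac{1}{G - 133934} = \frac{1}{-252192 - 133934} = \frac{1}{-386126} = - \frac{1}{386126}$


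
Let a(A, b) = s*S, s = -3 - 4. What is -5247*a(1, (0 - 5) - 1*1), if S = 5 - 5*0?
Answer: 183645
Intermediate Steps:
S = 5 (S = 5 + 0 = 5)
s = -7
a(A, b) = -35 (a(A, b) = -7*5 = -35)
-5247*a(1, (0 - 5) - 1*1) = -5247*(-35) = 183645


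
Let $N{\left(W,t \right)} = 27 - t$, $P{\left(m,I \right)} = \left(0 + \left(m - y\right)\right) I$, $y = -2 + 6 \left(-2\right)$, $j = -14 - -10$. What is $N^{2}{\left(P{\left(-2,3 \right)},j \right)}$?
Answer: $961$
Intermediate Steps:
$j = -4$ ($j = -14 + 10 = -4$)
$y = -14$ ($y = -2 - 12 = -14$)
$P{\left(m,I \right)} = I \left(14 + m\right)$ ($P{\left(m,I \right)} = \left(0 + \left(m - -14\right)\right) I = \left(0 + \left(m + 14\right)\right) I = \left(0 + \left(14 + m\right)\right) I = \left(14 + m\right) I = I \left(14 + m\right)$)
$N^{2}{\left(P{\left(-2,3 \right)},j \right)} = \left(27 - -4\right)^{2} = \left(27 + 4\right)^{2} = 31^{2} = 961$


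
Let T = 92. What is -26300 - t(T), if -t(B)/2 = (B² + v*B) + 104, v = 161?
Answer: 20460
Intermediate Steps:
t(B) = -208 - 322*B - 2*B² (t(B) = -2*((B² + 161*B) + 104) = -2*(104 + B² + 161*B) = -208 - 322*B - 2*B²)
-26300 - t(T) = -26300 - (-208 - 322*92 - 2*92²) = -26300 - (-208 - 29624 - 2*8464) = -26300 - (-208 - 29624 - 16928) = -26300 - 1*(-46760) = -26300 + 46760 = 20460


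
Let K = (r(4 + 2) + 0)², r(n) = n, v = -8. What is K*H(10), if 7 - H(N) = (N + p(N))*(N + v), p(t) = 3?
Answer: -684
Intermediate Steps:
H(N) = 7 - (-8 + N)*(3 + N) (H(N) = 7 - (N + 3)*(N - 8) = 7 - (3 + N)*(-8 + N) = 7 - (-8 + N)*(3 + N))
K = 36 (K = ((4 + 2) + 0)² = (6 + 0)² = 6² = 36)
K*H(10) = 36*(31 - 1*10² + 5*10) = 36*(31 - 1*100 + 50) = 36*(31 - 100 + 50) = 36*(-19) = -684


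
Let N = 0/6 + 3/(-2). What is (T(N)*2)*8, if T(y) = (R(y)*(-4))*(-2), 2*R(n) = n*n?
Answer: 144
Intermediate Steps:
R(n) = n**2/2 (R(n) = (n*n)/2 = n**2/2)
N = -3/2 (N = 0*(1/6) + 3*(-1/2) = 0 - 3/2 = -3/2 ≈ -1.5000)
T(y) = 4*y**2 (T(y) = ((y**2/2)*(-4))*(-2) = -2*y**2*(-2) = 4*y**2)
(T(N)*2)*8 = ((4*(-3/2)**2)*2)*8 = ((4*(9/4))*2)*8 = (9*2)*8 = 18*8 = 144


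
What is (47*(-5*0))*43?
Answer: 0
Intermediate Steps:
(47*(-5*0))*43 = (47*0)*43 = 0*43 = 0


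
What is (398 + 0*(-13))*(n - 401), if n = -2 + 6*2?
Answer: -155618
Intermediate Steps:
n = 10 (n = -2 + 12 = 10)
(398 + 0*(-13))*(n - 401) = (398 + 0*(-13))*(10 - 401) = (398 + 0)*(-391) = 398*(-391) = -155618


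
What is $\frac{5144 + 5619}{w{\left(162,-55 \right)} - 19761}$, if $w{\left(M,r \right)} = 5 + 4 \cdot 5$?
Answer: $- \frac{10763}{19736} \approx -0.54535$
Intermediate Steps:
$w{\left(M,r \right)} = 25$ ($w{\left(M,r \right)} = 5 + 20 = 25$)
$\frac{5144 + 5619}{w{\left(162,-55 \right)} - 19761} = \frac{5144 + 5619}{25 - 19761} = \frac{10763}{-19736} = 10763 \left(- \frac{1}{19736}\right) = - \frac{10763}{19736}$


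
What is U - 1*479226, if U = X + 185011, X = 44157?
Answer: -250058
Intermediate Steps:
U = 229168 (U = 44157 + 185011 = 229168)
U - 1*479226 = 229168 - 1*479226 = 229168 - 479226 = -250058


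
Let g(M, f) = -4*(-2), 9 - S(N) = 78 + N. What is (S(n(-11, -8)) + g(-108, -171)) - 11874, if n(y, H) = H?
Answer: -11927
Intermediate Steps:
S(N) = -69 - N (S(N) = 9 - (78 + N) = 9 + (-78 - N) = -69 - N)
g(M, f) = 8
(S(n(-11, -8)) + g(-108, -171)) - 11874 = ((-69 - 1*(-8)) + 8) - 11874 = ((-69 + 8) + 8) - 11874 = (-61 + 8) - 11874 = -53 - 11874 = -11927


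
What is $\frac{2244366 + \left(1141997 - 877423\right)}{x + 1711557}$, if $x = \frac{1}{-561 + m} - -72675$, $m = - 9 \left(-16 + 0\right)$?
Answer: $\frac{149461140}{106289249} \approx 1.4062$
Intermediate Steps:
$m = 144$ ($m = \left(-9\right) \left(-16\right) = 144$)
$x = \frac{30305474}{417}$ ($x = \frac{1}{-561 + 144} - -72675 = \frac{1}{-417} + 72675 = - \frac{1}{417} + 72675 = \frac{30305474}{417} \approx 72675.0$)
$\frac{2244366 + \left(1141997 - 877423\right)}{x + 1711557} = \frac{2244366 + \left(1141997 - 877423\right)}{\frac{30305474}{417} + 1711557} = \frac{2244366 + 264574}{\frac{744024743}{417}} = 2508940 \cdot \frac{417}{744024743} = \frac{149461140}{106289249}$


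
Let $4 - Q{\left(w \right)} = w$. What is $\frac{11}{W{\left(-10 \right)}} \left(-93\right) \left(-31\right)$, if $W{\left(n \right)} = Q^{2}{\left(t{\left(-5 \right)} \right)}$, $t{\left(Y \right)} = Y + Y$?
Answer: $\frac{31713}{196} \approx 161.8$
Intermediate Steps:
$t{\left(Y \right)} = 2 Y$
$Q{\left(w \right)} = 4 - w$
$W{\left(n \right)} = 196$ ($W{\left(n \right)} = \left(4 - 2 \left(-5\right)\right)^{2} = \left(4 - -10\right)^{2} = \left(4 + 10\right)^{2} = 14^{2} = 196$)
$\frac{11}{W{\left(-10 \right)}} \left(-93\right) \left(-31\right) = \frac{11}{196} \left(-93\right) \left(-31\right) = \left(- \frac{1023}{196}\right) \left(-31\right) = \frac{31713}{196}$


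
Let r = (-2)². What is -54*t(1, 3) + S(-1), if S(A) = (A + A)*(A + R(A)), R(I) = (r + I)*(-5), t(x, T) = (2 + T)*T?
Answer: -778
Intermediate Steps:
t(x, T) = T*(2 + T)
r = 4
R(I) = -20 - 5*I (R(I) = (4 + I)*(-5) = -20 - 5*I)
S(A) = 2*A*(-20 - 4*A) (S(A) = (A + A)*(A + (-20 - 5*A)) = (2*A)*(-20 - 4*A) = 2*A*(-20 - 4*A))
-54*t(1, 3) + S(-1) = -162*(2 + 3) - 8*(-1)*(5 - 1) = -162*5 - 8*(-1)*4 = -54*15 + 32 = -810 + 32 = -778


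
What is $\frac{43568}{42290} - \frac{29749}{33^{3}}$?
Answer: $\frac{153809003}{759887865} \approx 0.20241$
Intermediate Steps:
$\frac{43568}{42290} - \frac{29749}{33^{3}} = 43568 \cdot \frac{1}{42290} - \frac{29749}{35937} = \frac{21784}{21145} - \frac{29749}{35937} = \frac{153809003}{759887865}$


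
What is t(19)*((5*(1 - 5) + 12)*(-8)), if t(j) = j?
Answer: 1216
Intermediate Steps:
t(19)*((5*(1 - 5) + 12)*(-8)) = 19*((5*(1 - 5) + 12)*(-8)) = 19*((5*(-4) + 12)*(-8)) = 19*((-20 + 12)*(-8)) = 19*(-8*(-8)) = 19*64 = 1216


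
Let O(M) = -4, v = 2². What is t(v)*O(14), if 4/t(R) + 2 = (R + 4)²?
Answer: -8/31 ≈ -0.25806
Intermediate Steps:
v = 4
t(R) = 4/(-2 + (4 + R)²) (t(R) = 4/(-2 + (R + 4)²) = 4/(-2 + (4 + R)²))
t(v)*O(14) = (4/(-2 + (4 + 4)²))*(-4) = (4/(-2 + 8²))*(-4) = (4/(-2 + 64))*(-4) = (4/62)*(-4) = (4*(1/62))*(-4) = (2/31)*(-4) = -8/31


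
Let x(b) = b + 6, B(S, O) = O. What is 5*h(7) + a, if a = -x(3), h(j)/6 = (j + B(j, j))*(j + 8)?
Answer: 6291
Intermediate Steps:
x(b) = 6 + b
h(j) = 12*j*(8 + j) (h(j) = 6*((j + j)*(j + 8)) = 6*((2*j)*(8 + j)) = 6*(2*j*(8 + j)) = 12*j*(8 + j))
a = -9 (a = -(6 + 3) = -1*9 = -9)
5*h(7) + a = 5*(12*7*(8 + 7)) - 9 = 5*(12*7*15) - 9 = 5*1260 - 9 = 6300 - 9 = 6291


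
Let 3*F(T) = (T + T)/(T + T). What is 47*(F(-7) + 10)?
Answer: 1457/3 ≈ 485.67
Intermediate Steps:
F(T) = 1/3 (F(T) = ((T + T)/(T + T))/3 = ((2*T)/((2*T)))/3 = ((2*T)*(1/(2*T)))/3 = (1/3)*1 = 1/3)
47*(F(-7) + 10) = 47*(1/3 + 10) = 47*(31/3) = 1457/3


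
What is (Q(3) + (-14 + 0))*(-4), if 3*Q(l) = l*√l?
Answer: 56 - 4*√3 ≈ 49.072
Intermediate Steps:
Q(l) = l^(3/2)/3 (Q(l) = (l*√l)/3 = l^(3/2)/3)
(Q(3) + (-14 + 0))*(-4) = (3^(3/2)/3 + (-14 + 0))*(-4) = ((3*√3)/3 - 14)*(-4) = (√3 - 14)*(-4) = (-14 + √3)*(-4) = 56 - 4*√3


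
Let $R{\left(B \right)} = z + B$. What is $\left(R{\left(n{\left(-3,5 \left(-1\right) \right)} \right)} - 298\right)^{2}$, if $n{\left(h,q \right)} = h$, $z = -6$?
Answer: $94249$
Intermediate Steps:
$R{\left(B \right)} = -6 + B$
$\left(R{\left(n{\left(-3,5 \left(-1\right) \right)} \right)} - 298\right)^{2} = \left(\left(-6 - 3\right) - 298\right)^{2} = \left(-9 - 298\right)^{2} = \left(-307\right)^{2} = 94249$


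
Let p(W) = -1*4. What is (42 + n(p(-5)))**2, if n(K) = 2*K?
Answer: 1156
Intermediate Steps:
p(W) = -4
(42 + n(p(-5)))**2 = (42 + 2*(-4))**2 = (42 - 8)**2 = 34**2 = 1156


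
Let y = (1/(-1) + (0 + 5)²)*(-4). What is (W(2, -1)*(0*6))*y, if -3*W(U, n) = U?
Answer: 0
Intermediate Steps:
W(U, n) = -U/3
y = -96 (y = (-1 + 5²)*(-4) = (-1 + 25)*(-4) = 24*(-4) = -96)
(W(2, -1)*(0*6))*y = ((-⅓*2)*(0*6))*(-96) = -⅔*0*(-96) = 0*(-96) = 0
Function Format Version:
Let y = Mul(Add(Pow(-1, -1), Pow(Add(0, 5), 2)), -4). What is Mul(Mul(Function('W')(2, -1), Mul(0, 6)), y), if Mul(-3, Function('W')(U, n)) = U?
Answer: 0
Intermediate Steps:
Function('W')(U, n) = Mul(Rational(-1, 3), U)
y = -96 (y = Mul(Add(-1, Pow(5, 2)), -4) = Mul(Add(-1, 25), -4) = Mul(24, -4) = -96)
Mul(Mul(Function('W')(2, -1), Mul(0, 6)), y) = Mul(Mul(Mul(Rational(-1, 3), 2), Mul(0, 6)), -96) = Mul(Mul(Rational(-2, 3), 0), -96) = Mul(0, -96) = 0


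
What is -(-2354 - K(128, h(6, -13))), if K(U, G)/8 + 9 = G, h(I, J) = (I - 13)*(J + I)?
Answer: 2674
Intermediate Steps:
h(I, J) = (-13 + I)*(I + J)
K(U, G) = -72 + 8*G
-(-2354 - K(128, h(6, -13))) = -(-2354 - (-72 + 8*(6² - 13*6 - 13*(-13) + 6*(-13)))) = -(-2354 - (-72 + 8*(36 - 78 + 169 - 78))) = -(-2354 - (-72 + 8*49)) = -(-2354 - (-72 + 392)) = -(-2354 - 1*320) = -(-2354 - 320) = -1*(-2674) = 2674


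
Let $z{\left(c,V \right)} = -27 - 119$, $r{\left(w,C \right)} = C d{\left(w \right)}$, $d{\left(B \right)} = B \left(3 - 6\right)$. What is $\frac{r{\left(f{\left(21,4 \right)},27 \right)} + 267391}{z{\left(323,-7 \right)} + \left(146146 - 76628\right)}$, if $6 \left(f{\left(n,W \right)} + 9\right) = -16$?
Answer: $\frac{67084}{17343} \approx 3.8681$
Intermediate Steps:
$d{\left(B \right)} = - 3 B$ ($d{\left(B \right)} = B \left(3 - 6\right) = B \left(-3\right) = - 3 B$)
$f{\left(n,W \right)} = - \frac{35}{3}$ ($f{\left(n,W \right)} = -9 + \frac{1}{6} \left(-16\right) = -9 - \frac{8}{3} = - \frac{35}{3}$)
$r{\left(w,C \right)} = - 3 C w$ ($r{\left(w,C \right)} = C \left(- 3 w\right) = - 3 C w$)
$z{\left(c,V \right)} = -146$
$\frac{r{\left(f{\left(21,4 \right)},27 \right)} + 267391}{z{\left(323,-7 \right)} + \left(146146 - 76628\right)} = \frac{\left(-3\right) 27 \left(- \frac{35}{3}\right) + 267391}{-146 + \left(146146 - 76628\right)} = \frac{945 + 267391}{-146 + 69518} = \frac{268336}{69372} = 268336 \cdot \frac{1}{69372} = \frac{67084}{17343}$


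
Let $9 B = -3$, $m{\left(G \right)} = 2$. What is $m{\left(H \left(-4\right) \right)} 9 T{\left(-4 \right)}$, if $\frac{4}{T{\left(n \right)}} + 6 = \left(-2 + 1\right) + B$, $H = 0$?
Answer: $- \frac{108}{11} \approx -9.8182$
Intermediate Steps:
$B = - \frac{1}{3}$ ($B = \frac{1}{9} \left(-3\right) = - \frac{1}{3} \approx -0.33333$)
$T{\left(n \right)} = - \frac{6}{11}$ ($T{\left(n \right)} = \frac{4}{-6 + \left(\left(-2 + 1\right) - \frac{1}{3}\right)} = \frac{4}{-6 - \frac{4}{3}} = \frac{4}{- \frac{22}{3}} = 4 \left(- \frac{3}{22}\right) = - \frac{6}{11}$)
$m{\left(H \left(-4\right) \right)} 9 T{\left(-4 \right)} = 2 \cdot 9 \left(- \frac{6}{11}\right) = 18 \left(- \frac{6}{11}\right) = - \frac{108}{11}$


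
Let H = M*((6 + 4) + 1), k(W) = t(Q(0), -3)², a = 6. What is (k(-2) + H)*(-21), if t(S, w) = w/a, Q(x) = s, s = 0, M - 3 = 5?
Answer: -7413/4 ≈ -1853.3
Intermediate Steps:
M = 8 (M = 3 + 5 = 8)
Q(x) = 0
t(S, w) = w/6
k(W) = ¼ (k(W) = ((⅙)*(-3))² = (-½)² = ¼)
H = 88 (H = 8*((6 + 4) + 1) = 8*(10 + 1) = 8*11 = 88)
(k(-2) + H)*(-21) = (¼ + 88)*(-21) = (353/4)*(-21) = -7413/4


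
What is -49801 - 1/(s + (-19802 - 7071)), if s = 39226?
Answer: -615191754/12353 ≈ -49801.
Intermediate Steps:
-49801 - 1/(s + (-19802 - 7071)) = -49801 - 1/(39226 + (-19802 - 7071)) = -49801 - 1/(39226 - 26873) = -49801 - 1/12353 = -615191754/12353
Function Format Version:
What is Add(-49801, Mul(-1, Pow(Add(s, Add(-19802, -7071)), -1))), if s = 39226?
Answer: Rational(-615191754, 12353) ≈ -49801.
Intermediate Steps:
Add(-49801, Mul(-1, Pow(Add(s, Add(-19802, -7071)), -1))) = Add(-49801, Mul(-1, Pow(Add(39226, Add(-19802, -7071)), -1))) = Add(-49801, Mul(-1, Pow(Add(39226, -26873), -1))) = Add(-49801, Mul(-1, Pow(12353, -1))) = Add(-49801, Mul(-1, Rational(1, 12353))) = Add(-49801, Rational(-1, 12353)) = Rational(-615191754, 12353)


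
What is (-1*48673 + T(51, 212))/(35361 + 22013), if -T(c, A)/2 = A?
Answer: -49097/57374 ≈ -0.85574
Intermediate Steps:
T(c, A) = -2*A
(-1*48673 + T(51, 212))/(35361 + 22013) = (-1*48673 - 2*212)/(35361 + 22013) = (-48673 - 424)/57374 = -49097*1/57374 = -49097/57374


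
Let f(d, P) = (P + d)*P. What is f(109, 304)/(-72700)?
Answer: -31388/18175 ≈ -1.7270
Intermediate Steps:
f(d, P) = P*(P + d)
f(109, 304)/(-72700) = (304*(304 + 109))/(-72700) = (304*413)*(-1/72700) = 125552*(-1/72700) = -31388/18175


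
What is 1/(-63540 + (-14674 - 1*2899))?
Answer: -1/81113 ≈ -1.2328e-5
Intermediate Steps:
1/(-63540 + (-14674 - 1*2899)) = 1/(-63540 + (-14674 - 2899)) = 1/(-63540 - 17573) = 1/(-81113) = -1/81113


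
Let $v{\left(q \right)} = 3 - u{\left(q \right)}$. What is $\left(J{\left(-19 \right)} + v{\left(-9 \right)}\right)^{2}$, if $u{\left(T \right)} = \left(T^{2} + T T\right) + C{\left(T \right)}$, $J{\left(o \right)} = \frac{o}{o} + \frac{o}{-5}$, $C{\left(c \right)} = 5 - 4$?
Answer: $\frac{602176}{25} \approx 24087.0$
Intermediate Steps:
$C{\left(c \right)} = 1$
$J{\left(o \right)} = 1 - \frac{o}{5}$ ($J{\left(o \right)} = 1 + o \left(- \frac{1}{5}\right) = 1 - \frac{o}{5}$)
$u{\left(T \right)} = 1 + 2 T^{2}$ ($u{\left(T \right)} = \left(T^{2} + T T\right) + 1 = \left(T^{2} + T^{2}\right) + 1 = 2 T^{2} + 1 = 1 + 2 T^{2}$)
$v{\left(q \right)} = 2 - 2 q^{2}$ ($v{\left(q \right)} = 3 - \left(1 + 2 q^{2}\right) = 2 - 2 q^{2}$)
$\left(J{\left(-19 \right)} + v{\left(-9 \right)}\right)^{2} = \left(\left(1 - - \frac{19}{5}\right) + \left(2 - 2 \left(-9\right)^{2}\right)\right)^{2} = \left(\left(1 + \frac{19}{5}\right) + \left(2 - 162\right)\right)^{2} = \left(\frac{24}{5} + \left(2 - 162\right)\right)^{2} = \left(\frac{24}{5} - 160\right)^{2} = \left(- \frac{776}{5}\right)^{2} = \frac{602176}{25}$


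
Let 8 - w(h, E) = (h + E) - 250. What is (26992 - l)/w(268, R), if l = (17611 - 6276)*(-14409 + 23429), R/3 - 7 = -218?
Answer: -102214708/623 ≈ -1.6407e+5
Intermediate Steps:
R = -633 (R = 21 + 3*(-218) = 21 - 654 = -633)
l = 102241700 (l = 11335*9020 = 102241700)
w(h, E) = 258 - E - h (w(h, E) = 8 - ((h + E) - 250) = 8 - ((E + h) - 250) = 8 - (-250 + E + h) = 8 + (250 - E - h) = 258 - E - h)
(26992 - l)/w(268, R) = (26992 - 1*102241700)/(258 - 1*(-633) - 1*268) = (26992 - 102241700)/(258 + 633 - 268) = -102214708/623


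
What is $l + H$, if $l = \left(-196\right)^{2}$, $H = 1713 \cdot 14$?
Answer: $62398$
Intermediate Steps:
$H = 23982$
$l = 38416$
$l + H = 38416 + 23982 = 62398$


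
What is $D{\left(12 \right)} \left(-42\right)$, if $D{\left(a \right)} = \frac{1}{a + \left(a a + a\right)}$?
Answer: $- \frac{1}{4} \approx -0.25$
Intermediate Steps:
$D{\left(a \right)} = \frac{1}{a^{2} + 2 a}$ ($D{\left(a \right)} = \frac{1}{a + \left(a^{2} + a\right)} = \frac{1}{a + \left(a + a^{2}\right)} = \frac{1}{a^{2} + 2 a}$)
$D{\left(12 \right)} \left(-42\right) = \frac{1}{12 \left(2 + 12\right)} \left(-42\right) = \frac{1}{12 \cdot 14} \left(-42\right) = \frac{1}{12} \cdot \frac{1}{14} \left(-42\right) = \frac{1}{168} \left(-42\right) = - \frac{1}{4}$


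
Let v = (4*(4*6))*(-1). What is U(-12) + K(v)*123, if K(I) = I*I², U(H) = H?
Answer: -108822540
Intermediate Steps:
v = -96 (v = (4*24)*(-1) = 96*(-1) = -96)
K(I) = I³
U(-12) + K(v)*123 = -12 + (-96)³*123 = -12 - 884736*123 = -12 - 108822528 = -108822540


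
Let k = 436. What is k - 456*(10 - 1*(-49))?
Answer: -26468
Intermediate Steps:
k - 456*(10 - 1*(-49)) = 436 - 456*(10 - 1*(-49)) = 436 - 456*(10 + 49) = 436 - 456*59 = 436 - 26904 = -26468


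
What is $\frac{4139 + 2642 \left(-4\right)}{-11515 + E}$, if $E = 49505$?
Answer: $- \frac{6429}{37990} \approx -0.16923$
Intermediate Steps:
$\frac{4139 + 2642 \left(-4\right)}{-11515 + E} = \frac{4139 + 2642 \left(-4\right)}{-11515 + 49505} = \frac{4139 - 10568}{37990} = \left(-6429\right) \frac{1}{37990} = - \frac{6429}{37990}$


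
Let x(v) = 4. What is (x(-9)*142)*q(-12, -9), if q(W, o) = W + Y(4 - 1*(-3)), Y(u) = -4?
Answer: -9088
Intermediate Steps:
q(W, o) = -4 + W (q(W, o) = W - 4 = -4 + W)
(x(-9)*142)*q(-12, -9) = (4*142)*(-4 - 12) = 568*(-16) = -9088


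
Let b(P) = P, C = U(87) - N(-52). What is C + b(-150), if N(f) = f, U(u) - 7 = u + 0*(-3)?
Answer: -4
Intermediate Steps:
U(u) = 7 + u (U(u) = 7 + (u + 0*(-3)) = 7 + (u + 0) = 7 + u)
C = 146 (C = (7 + 87) - 1*(-52) = 94 + 52 = 146)
C + b(-150) = 146 - 150 = -4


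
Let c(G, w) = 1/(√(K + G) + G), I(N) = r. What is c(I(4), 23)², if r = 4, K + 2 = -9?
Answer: (4 + I*√7)⁻² ≈ 0.017013 - 0.040011*I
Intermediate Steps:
K = -11 (K = -2 - 9 = -11)
I(N) = 4
c(G, w) = 1/(G + √(-11 + G)) (c(G, w) = 1/(√(-11 + G) + G) = 1/(G + √(-11 + G)))
c(I(4), 23)² = (1/(4 + √(-11 + 4)))² = (1/(4 + √(-7)))² = (1/(4 + I*√7))² = (4 + I*√7)⁻²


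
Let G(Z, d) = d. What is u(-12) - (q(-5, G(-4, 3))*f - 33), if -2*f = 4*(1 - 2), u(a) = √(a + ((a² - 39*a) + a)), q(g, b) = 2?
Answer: 29 + 14*√3 ≈ 53.249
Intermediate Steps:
u(a) = √(a² - 37*a) (u(a) = √(a + (a² - 38*a)) = √(a² - 37*a))
f = 2 (f = -2*(1 - 2) = -2*(-1) = -½*(-4) = 2)
u(-12) - (q(-5, G(-4, 3))*f - 33) = √(-12*(-37 - 12)) - (2*2 - 33) = √(-12*(-49)) - (4 - 33) = √588 - 1*(-29) = 14*√3 + 29 = 29 + 14*√3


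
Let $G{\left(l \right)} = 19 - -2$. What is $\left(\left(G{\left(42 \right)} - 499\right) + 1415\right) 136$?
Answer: $127432$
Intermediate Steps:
$G{\left(l \right)} = 21$ ($G{\left(l \right)} = 19 + 2 = 21$)
$\left(\left(G{\left(42 \right)} - 499\right) + 1415\right) 136 = \left(\left(21 - 499\right) + 1415\right) 136 = \left(-478 + 1415\right) 136 = 937 \cdot 136 = 127432$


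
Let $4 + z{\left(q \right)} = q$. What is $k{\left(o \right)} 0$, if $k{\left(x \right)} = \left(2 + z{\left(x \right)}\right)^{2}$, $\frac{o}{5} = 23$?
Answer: $0$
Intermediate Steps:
$o = 115$ ($o = 5 \cdot 23 = 115$)
$z{\left(q \right)} = -4 + q$
$k{\left(x \right)} = \left(-2 + x\right)^{2}$ ($k{\left(x \right)} = \left(2 + \left(-4 + x\right)\right)^{2} = \left(-2 + x\right)^{2}$)
$k{\left(o \right)} 0 = \left(-2 + 115\right)^{2} \cdot 0 = 113^{2} \cdot 0 = 12769 \cdot 0 = 0$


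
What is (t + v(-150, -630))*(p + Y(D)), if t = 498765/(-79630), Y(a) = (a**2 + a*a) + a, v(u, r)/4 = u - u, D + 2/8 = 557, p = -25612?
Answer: -474733205511/127408 ≈ -3.7261e+6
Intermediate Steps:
D = 2227/4 (D = -1/4 + 557 = 2227/4 ≈ 556.75)
v(u, r) = 0 (v(u, r) = 4*(u - u) = 4*0 = 0)
Y(a) = a + 2*a**2 (Y(a) = (a**2 + a**2) + a = 2*a**2 + a = a + 2*a**2)
t = -99753/15926 (t = 498765*(-1/79630) = -99753/15926 ≈ -6.2635)
(t + v(-150, -630))*(p + Y(D)) = (-99753/15926 + 0)*(-25612 + 2227*(1 + 2*(2227/4))/4) = -99753*(-25612 + 2227*(1 + 2227/2)/4)/15926 = -99753*(-25612 + (2227/4)*(2229/2))/15926 = -99753*(-25612 + 4963983/8)/15926 = -99753/15926*4759087/8 = -474733205511/127408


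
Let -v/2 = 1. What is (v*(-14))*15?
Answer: 420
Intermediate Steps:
v = -2 (v = -2*1 = -2)
(v*(-14))*15 = -2*(-14)*15 = 28*15 = 420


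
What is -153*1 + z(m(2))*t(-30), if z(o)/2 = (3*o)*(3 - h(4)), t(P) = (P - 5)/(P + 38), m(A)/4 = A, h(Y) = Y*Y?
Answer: 2577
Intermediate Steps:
h(Y) = Y²
m(A) = 4*A
t(P) = (-5 + P)/(38 + P)
z(o) = -78*o (z(o) = 2*((3*o)*(3 - 1*4²)) = 2*((3*o)*(3 - 1*16)) = 2*((3*o)*(3 - 16)) = 2*((3*o)*(-13)) = 2*(-39*o) = -78*o)
-153*1 + z(m(2))*t(-30) = -153*1 + (-312*2)*((-5 - 30)/(38 - 30)) = -153 + (-78*8)*(-35/8) = -153 - 78*(-35) = -153 - 624*(-35/8) = -153 + 2730 = 2577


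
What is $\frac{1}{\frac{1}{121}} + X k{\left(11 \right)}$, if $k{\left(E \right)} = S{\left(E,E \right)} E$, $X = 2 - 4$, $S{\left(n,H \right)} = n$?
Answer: $-121$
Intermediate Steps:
$X = -2$ ($X = 2 - 4 = -2$)
$k{\left(E \right)} = E^{2}$ ($k{\left(E \right)} = E E = E^{2}$)
$\frac{1}{\frac{1}{121}} + X k{\left(11 \right)} = \frac{1}{\frac{1}{121}} - 2 \cdot 11^{2} = \frac{1}{\frac{1}{121}} - 242 = 121 - 242 = -121$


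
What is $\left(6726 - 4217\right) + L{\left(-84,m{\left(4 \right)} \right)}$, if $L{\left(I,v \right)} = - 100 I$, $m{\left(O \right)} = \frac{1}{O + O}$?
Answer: $10909$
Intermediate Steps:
$m{\left(O \right)} = \frac{1}{2 O}$
$\left(6726 - 4217\right) + L{\left(-84,m{\left(4 \right)} \right)} = \left(6726 - 4217\right) - -8400 = 2509 + 8400 = 10909$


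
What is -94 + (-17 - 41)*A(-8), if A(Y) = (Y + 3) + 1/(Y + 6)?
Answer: 225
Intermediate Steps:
A(Y) = 3 + Y + 1/(6 + Y) (A(Y) = (3 + Y) + 1/(6 + Y) = 3 + Y + 1/(6 + Y))
-94 + (-17 - 41)*A(-8) = -94 + (-17 - 41)*((19 + (-8)² + 9*(-8))/(6 - 8)) = -94 - 58*(19 + 64 - 72)/(-2) = -94 - (-29)*11 = -94 - 58*(-11/2) = -94 + 319 = 225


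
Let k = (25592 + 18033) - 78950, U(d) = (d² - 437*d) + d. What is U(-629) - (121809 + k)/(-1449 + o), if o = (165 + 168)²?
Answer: 6109343993/9120 ≈ 6.6988e+5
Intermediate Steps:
U(d) = d² - 436*d
o = 110889 (o = 333² = 110889)
k = -35325 (k = 43625 - 78950 = -35325)
U(-629) - (121809 + k)/(-1449 + o) = -629*(-436 - 629) - (121809 - 35325)/(-1449 + 110889) = -629*(-1065) - 86484/109440 = 669885 - 86484/109440 = 669885 - 1*7207/9120 = 669885 - 7207/9120 = 6109343993/9120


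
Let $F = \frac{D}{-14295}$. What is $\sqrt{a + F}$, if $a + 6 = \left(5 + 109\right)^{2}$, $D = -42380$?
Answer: $\frac{\sqrt{106202947074}}{2859} \approx 113.99$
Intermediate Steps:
$F = \frac{8476}{2859}$ ($F = - \frac{42380}{-14295} = \left(-42380\right) \left(- \frac{1}{14295}\right) = \frac{8476}{2859} \approx 2.9647$)
$a = 12990$ ($a = -6 + \left(5 + 109\right)^{2} = -6 + 114^{2} = -6 + 12996 = 12990$)
$\sqrt{a + F} = \sqrt{12990 + \frac{8476}{2859}} = \sqrt{\frac{37146886}{2859}} = \frac{\sqrt{106202947074}}{2859}$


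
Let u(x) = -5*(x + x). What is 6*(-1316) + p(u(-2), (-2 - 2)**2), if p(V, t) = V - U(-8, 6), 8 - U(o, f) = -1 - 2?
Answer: -7887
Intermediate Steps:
u(x) = -10*x
U(o, f) = 11 (U(o, f) = 8 - (-1 - 2) = 8 - 1*(-3) = 8 + 3 = 11)
p(V, t) = -11 + V (p(V, t) = V - 1*11 = V - 11 = -11 + V)
6*(-1316) + p(u(-2), (-2 - 2)**2) = 6*(-1316) + (-11 - 10*(-2)) = -7896 + (-11 + 20) = -7896 + 9 = -7887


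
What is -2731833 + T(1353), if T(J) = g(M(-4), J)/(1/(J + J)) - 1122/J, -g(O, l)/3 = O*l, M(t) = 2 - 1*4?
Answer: 788654441/41 ≈ 1.9235e+7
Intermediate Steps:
M(t) = -2 (M(t) = 2 - 4 = -2)
g(O, l) = -3*O*l
T(J) = -1122/J + 12*J**2 (T(J) = (-3*(-2)*J)/(1/(J + J)) - 1122/J = (6*J)/(1/(2*J)) - 1122/J = (6*J)/((1/(2*J))) - 1122/J = (6*J)*(2*J) - 1122/J = 12*J**2 - 1122/J = -1122/J + 12*J**2)
-2731833 + T(1353) = -2731833 + 6*(-187 + 2*1353**3)/1353 = -2731833 + 6*(1/1353)*(-187 + 2*2476813977) = -2731833 + 6*(1/1353)*(-187 + 4953627954) = -2731833 + 6*(1/1353)*4953627767 = -2731833 + 900659594/41 = 788654441/41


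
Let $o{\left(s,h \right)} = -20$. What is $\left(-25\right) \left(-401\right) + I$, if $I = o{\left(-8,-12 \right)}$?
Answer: $10005$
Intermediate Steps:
$I = -20$
$\left(-25\right) \left(-401\right) + I = \left(-25\right) \left(-401\right) - 20 = 10025 - 20 = 10005$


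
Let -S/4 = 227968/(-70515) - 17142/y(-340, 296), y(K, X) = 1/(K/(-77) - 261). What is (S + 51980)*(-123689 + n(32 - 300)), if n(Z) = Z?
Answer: 1311798698482416708/603295 ≈ 2.1744e+12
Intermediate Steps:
y(K, X) = 1/(-261 - K/77) (y(K, X) = 1/(K*(-1/77) - 261) = 1/(-K/77 - 261) = 1/(-261 - K/77))
S = -95526457563496/5429655 (S = -4*(227968/(-70515) - 17142/((-77/(20097 - 340)))) = -4*(227968*(-1/70515) - 17142/((-77/19757))) = -4*(-227968/70515 - 17142/((-77*1/19757))) = -4*(-227968/70515 - 17142/(-77/19757)) = -4*(-227968/70515 - 17142*(-19757/77)) = -4*(-227968/70515 + 338674494/77) = -4*23881614390874/5429655 = -95526457563496/5429655 ≈ -1.7593e+7)
(S + 51980)*(-123689 + n(32 - 300)) = (-95526457563496/5429655 + 51980)*(-123689 + (32 - 300)) = -95244224096596*(-123689 - 268)/5429655 = -95244224096596/5429655*(-123957) = 1311798698482416708/603295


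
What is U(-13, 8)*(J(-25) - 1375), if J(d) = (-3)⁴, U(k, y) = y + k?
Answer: 6470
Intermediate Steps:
U(k, y) = k + y
J(d) = 81
U(-13, 8)*(J(-25) - 1375) = (-13 + 8)*(81 - 1375) = -5*(-1294) = 6470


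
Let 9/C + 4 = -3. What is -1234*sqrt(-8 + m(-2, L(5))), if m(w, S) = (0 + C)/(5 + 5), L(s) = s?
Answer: -617*I*sqrt(39830)/35 ≈ -3518.2*I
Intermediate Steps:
C = -9/7 (C = 9/(-4 - 3) = 9/(-7) = 9*(-1/7) = -9/7 ≈ -1.2857)
m(w, S) = -9/70 (m(w, S) = (0 - 9/7)/(5 + 5) = -9/7/10 = -9/7*1/10 = -9/70)
-1234*sqrt(-8 + m(-2, L(5))) = -1234*sqrt(-8 - 9/70) = -617*I*sqrt(39830)/35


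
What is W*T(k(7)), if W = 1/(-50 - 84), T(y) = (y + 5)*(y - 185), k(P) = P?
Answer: 1068/67 ≈ 15.940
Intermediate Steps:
T(y) = (-185 + y)*(5 + y) (T(y) = (5 + y)*(-185 + y) = (-185 + y)*(5 + y))
W = -1/134 (W = 1/(-134) = -1/134 ≈ -0.0074627)
W*T(k(7)) = -(-925 + 7**2 - 180*7)/134 = -(-925 + 49 - 1260)/134 = -1/134*(-2136) = 1068/67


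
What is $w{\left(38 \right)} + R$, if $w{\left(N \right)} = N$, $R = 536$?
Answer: $574$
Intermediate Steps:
$w{\left(38 \right)} + R = 38 + 536 = 574$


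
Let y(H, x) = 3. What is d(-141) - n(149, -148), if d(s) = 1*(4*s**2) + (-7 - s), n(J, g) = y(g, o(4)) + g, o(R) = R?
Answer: 79803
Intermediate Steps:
n(J, g) = 3 + g
d(s) = -7 - s + 4*s**2 (d(s) = 4*s**2 + (-7 - s) = -7 - s + 4*s**2)
d(-141) - n(149, -148) = (-7 - 1*(-141) + 4*(-141)**2) - (3 - 148) = (-7 + 141 + 4*19881) - 1*(-145) = (-7 + 141 + 79524) + 145 = 79658 + 145 = 79803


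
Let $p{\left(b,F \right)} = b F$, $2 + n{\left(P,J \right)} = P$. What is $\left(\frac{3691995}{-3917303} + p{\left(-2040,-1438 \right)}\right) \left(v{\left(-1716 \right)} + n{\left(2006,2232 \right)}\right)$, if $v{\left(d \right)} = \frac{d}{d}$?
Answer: $\frac{23040423424152825}{3917303} \approx 5.8817 \cdot 10^{9}$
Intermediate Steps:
$n{\left(P,J \right)} = -2 + P$
$v{\left(d \right)} = 1$
$p{\left(b,F \right)} = F b$
$\left(\frac{3691995}{-3917303} + p{\left(-2040,-1438 \right)}\right) \left(v{\left(-1716 \right)} + n{\left(2006,2232 \right)}\right) = \left(\frac{3691995}{-3917303} - -2933520\right) \left(1 + \left(-2 + 2006\right)\right) = \left(3691995 \left(- \frac{1}{3917303}\right) + 2933520\right) \left(1 + 2004\right) = \left(- \frac{3691995}{3917303} + 2933520\right) 2005 = \frac{11491483004565}{3917303} \cdot 2005 = \frac{23040423424152825}{3917303}$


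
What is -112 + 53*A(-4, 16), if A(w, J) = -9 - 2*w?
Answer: -165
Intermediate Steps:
-112 + 53*A(-4, 16) = -112 + 53*(-9 - 2*(-4)) = -112 + 53*(-9 + 8) = -112 + 53*(-1) = -112 - 53 = -165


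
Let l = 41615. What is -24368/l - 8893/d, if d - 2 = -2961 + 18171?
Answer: -740768211/633047380 ≈ -1.1702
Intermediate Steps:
d = 15212 (d = 2 + (-2961 + 18171) = 2 + 15210 = 15212)
-24368/l - 8893/d = -24368/41615 - 8893/15212 = -740768211/633047380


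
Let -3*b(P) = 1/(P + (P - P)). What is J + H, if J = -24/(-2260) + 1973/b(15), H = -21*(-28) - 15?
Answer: -49839774/565 ≈ -88212.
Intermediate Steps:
b(P) = -1/(3*P) (b(P) = -1/(3*(P + (P - P))) = -1/(3*(P + 0)) = -1/(3*P))
H = 573 (H = 588 - 15 = 573)
J = -50163519/565 (J = -24/(-2260) + 1973/((-⅓/15)) = -24*(-1/2260) + 1973/((-⅓*1/15)) = 6/565 + 1973/(-1/45) = 6/565 + 1973*(-45) = 6/565 - 88785 = -50163519/565 ≈ -88785.)
J + H = -50163519/565 + 573 = -49839774/565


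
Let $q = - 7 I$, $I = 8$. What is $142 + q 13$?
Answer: $-586$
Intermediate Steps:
$q = -56$ ($q = \left(-7\right) 8 = -56$)
$142 + q 13 = 142 - 728 = -586$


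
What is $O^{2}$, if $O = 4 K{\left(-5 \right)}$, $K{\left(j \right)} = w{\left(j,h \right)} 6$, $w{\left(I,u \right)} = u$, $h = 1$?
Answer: $576$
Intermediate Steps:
$K{\left(j \right)} = 6$ ($K{\left(j \right)} = 1 \cdot 6 = 6$)
$O = 24$ ($O = 4 \cdot 6 = 24$)
$O^{2} = 24^{2} = 576$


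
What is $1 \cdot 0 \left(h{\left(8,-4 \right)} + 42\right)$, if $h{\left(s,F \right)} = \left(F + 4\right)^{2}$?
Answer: $0$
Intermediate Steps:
$h{\left(s,F \right)} = \left(4 + F\right)^{2}$
$1 \cdot 0 \left(h{\left(8,-4 \right)} + 42\right) = 1 \cdot 0 \left(\left(4 - 4\right)^{2} + 42\right) = 0 \left(0^{2} + 42\right) = 0 \left(0 + 42\right) = 0 \cdot 42 = 0$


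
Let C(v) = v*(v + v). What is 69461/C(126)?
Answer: 9923/4536 ≈ 2.1876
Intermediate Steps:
C(v) = 2*v**2 (C(v) = v*(2*v) = 2*v**2)
69461/C(126) = 69461/((2*126**2)) = 69461/((2*15876)) = 69461/31752 = 69461*(1/31752) = 9923/4536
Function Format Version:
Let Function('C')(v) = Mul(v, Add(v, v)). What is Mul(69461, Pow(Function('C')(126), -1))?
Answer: Rational(9923, 4536) ≈ 2.1876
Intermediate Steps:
Function('C')(v) = Mul(2, Pow(v, 2)) (Function('C')(v) = Mul(v, Mul(2, v)) = Mul(2, Pow(v, 2)))
Mul(69461, Pow(Function('C')(126), -1)) = Mul(69461, Pow(Mul(2, Pow(126, 2)), -1)) = Mul(69461, Pow(Mul(2, 15876), -1)) = Mul(69461, Pow(31752, -1)) = Mul(69461, Rational(1, 31752)) = Rational(9923, 4536)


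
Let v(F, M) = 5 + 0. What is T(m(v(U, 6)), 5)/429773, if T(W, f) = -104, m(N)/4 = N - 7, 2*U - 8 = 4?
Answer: -104/429773 ≈ -0.00024199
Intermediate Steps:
U = 6 (U = 4 + (½)*4 = 4 + 2 = 6)
v(F, M) = 5
m(N) = -28 + 4*N (m(N) = 4*(N - 7) = 4*(-7 + N) = -28 + 4*N)
T(m(v(U, 6)), 5)/429773 = -104/429773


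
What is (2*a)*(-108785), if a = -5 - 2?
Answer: 1522990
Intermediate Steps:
a = -7
(2*a)*(-108785) = (2*(-7))*(-108785) = -14*(-108785) = 1522990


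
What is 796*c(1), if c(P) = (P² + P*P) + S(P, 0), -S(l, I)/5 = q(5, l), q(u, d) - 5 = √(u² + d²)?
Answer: -18308 - 3980*√26 ≈ -38602.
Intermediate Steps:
q(u, d) = 5 + √(d² + u²) (q(u, d) = 5 + √(u² + d²) = 5 + √(d² + u²))
S(l, I) = -25 - 5*√(25 + l²) (S(l, I) = -5*(5 + √(l² + 5²)) = -5*(5 + √(l² + 25)) = -5*(5 + √(25 + l²)) = -25 - 5*√(25 + l²))
c(P) = -25 - 5*√(25 + P²) + 2*P² (c(P) = (P² + P*P) + (-25 - 5*√(25 + P²)) = (P² + P²) + (-25 - 5*√(25 + P²)) = 2*P² + (-25 - 5*√(25 + P²)) = -25 - 5*√(25 + P²) + 2*P²)
796*c(1) = 796*(-25 - 5*√(25 + 1²) + 2*1²) = 796*(-25 - 5*√(25 + 1) + 2*1) = 796*(-25 - 5*√26 + 2) = 796*(-23 - 5*√26) = -18308 - 3980*√26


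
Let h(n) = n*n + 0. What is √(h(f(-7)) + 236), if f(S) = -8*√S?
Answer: 2*I*√53 ≈ 14.56*I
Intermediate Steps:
h(n) = n² (h(n) = n² + 0 = n²)
√(h(f(-7)) + 236) = √((-8*I*√7)² + 236) = √(-448 + 236) = √(-212) = 2*I*√53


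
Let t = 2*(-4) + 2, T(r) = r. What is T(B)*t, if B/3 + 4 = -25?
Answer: 522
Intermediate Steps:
B = -87 (B = -12 + 3*(-25) = -12 - 75 = -87)
t = -6 (t = -8 + 2 = -6)
T(B)*t = -87*(-6) = 522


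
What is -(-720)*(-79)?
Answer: -56880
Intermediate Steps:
-(-720)*(-79) = -1*56880 = -56880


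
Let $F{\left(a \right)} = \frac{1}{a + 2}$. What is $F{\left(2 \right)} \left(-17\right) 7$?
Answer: $- \frac{119}{4} \approx -29.75$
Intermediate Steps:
$F{\left(a \right)} = \frac{1}{2 + a}$
$F{\left(2 \right)} \left(-17\right) 7 = \frac{1}{2 + 2} \left(-17\right) 7 = \frac{1}{4} \left(-17\right) 7 = \left(- \frac{17}{4}\right) 7 = - \frac{119}{4}$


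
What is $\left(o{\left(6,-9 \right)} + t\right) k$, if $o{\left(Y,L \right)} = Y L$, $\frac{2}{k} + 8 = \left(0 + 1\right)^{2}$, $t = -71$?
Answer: $\frac{250}{7} \approx 35.714$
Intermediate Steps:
$k = - \frac{2}{7}$ ($k = \frac{2}{-8 + \left(0 + 1\right)^{2}} = \frac{2}{-8 + 1^{2}} = \frac{2}{-8 + 1} = \frac{2}{-7} = 2 \left(- \frac{1}{7}\right) = - \frac{2}{7} \approx -0.28571$)
$o{\left(Y,L \right)} = L Y$
$\left(o{\left(6,-9 \right)} + t\right) k = \left(\left(-9\right) 6 - 71\right) \left(- \frac{2}{7}\right) = \left(-54 - 71\right) \left(- \frac{2}{7}\right) = \left(-125\right) \left(- \frac{2}{7}\right) = \frac{250}{7}$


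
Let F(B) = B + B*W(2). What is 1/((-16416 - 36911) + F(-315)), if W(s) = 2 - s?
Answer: -1/53642 ≈ -1.8642e-5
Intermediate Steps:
F(B) = B (F(B) = B + B*(2 - 1*2) = B + B*(2 - 2) = B + B*0 = B + 0 = B)
1/((-16416 - 36911) + F(-315)) = 1/((-16416 - 36911) - 315) = 1/(-53327 - 315) = 1/(-53642) = -1/53642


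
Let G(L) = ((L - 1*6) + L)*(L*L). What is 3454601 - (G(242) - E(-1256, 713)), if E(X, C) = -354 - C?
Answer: -24540058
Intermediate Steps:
G(L) = L²*(-6 + 2*L) (G(L) = ((L - 6) + L)*L² = ((-6 + L) + L)*L² = (-6 + 2*L)*L² = L²*(-6 + 2*L))
3454601 - (G(242) - E(-1256, 713)) = 3454601 - (2*242²*(-3 + 242) - (-354 - 1*713)) = 3454601 - (2*58564*239 - (-354 - 713)) = 3454601 - (27993592 - 1*(-1067)) = 3454601 - (27993592 + 1067) = 3454601 - 1*27994659 = 3454601 - 27994659 = -24540058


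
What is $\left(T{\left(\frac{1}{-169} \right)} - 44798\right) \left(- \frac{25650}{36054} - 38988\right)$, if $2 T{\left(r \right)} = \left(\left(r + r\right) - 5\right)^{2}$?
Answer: $\frac{199783717010023383}{114415366} \approx 1.7461 \cdot 10^{9}$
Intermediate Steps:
$T{\left(r \right)} = \frac{\left(-5 + 2 r\right)^{2}}{2}$ ($T{\left(r \right)} = \frac{\left(\left(r + r\right) - 5\right)^{2}}{2} = \frac{\left(2 r - 5\right)^{2}}{2} = \frac{\left(-5 + 2 r\right)^{2}}{2}$)
$\left(T{\left(\frac{1}{-169} \right)} - 44798\right) \left(- \frac{25650}{36054} - 38988\right) = \left(\frac{\left(-5 + \frac{2}{-169}\right)^{2}}{2} - 44798\right) \left(- \frac{25650}{36054} - 38988\right) = \left(\frac{\left(-5 + 2 \left(- \frac{1}{169}\right)\right)^{2}}{2} - 44798\right) \left(\left(-25650\right) \frac{1}{36054} - 38988\right) = \left(\frac{\left(-5 - \frac{2}{169}\right)^{2}}{2} - 44798\right) \left(- \frac{1425}{2003} - 38988\right) = \left(\frac{\left(- \frac{847}{169}\right)^{2}}{2} - 44798\right) \left(- \frac{78094389}{2003}\right) = \left(\frac{1}{2} \cdot \frac{717409}{28561} - 44798\right) \left(- \frac{78094389}{2003}\right) = \left(\frac{717409}{57122} - 44798\right) \left(- \frac{78094389}{2003}\right) = \left(- \frac{2558233947}{57122}\right) \left(- \frac{78094389}{2003}\right) = \frac{199783717010023383}{114415366}$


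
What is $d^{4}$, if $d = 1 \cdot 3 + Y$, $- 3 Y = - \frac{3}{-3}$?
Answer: $\frac{4096}{81} \approx 50.568$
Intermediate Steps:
$Y = - \frac{1}{3}$ ($Y = - \frac{\left(-3\right) \frac{1}{-3}}{3} = - \frac{\left(-3\right) \left(- \frac{1}{3}\right)}{3} = \left(- \frac{1}{3}\right) 1 = - \frac{1}{3} \approx -0.33333$)
$d = \frac{8}{3}$ ($d = 1 \cdot 3 - \frac{1}{3} = 3 - \frac{1}{3} = \frac{8}{3} \approx 2.6667$)
$d^{4} = \left(\frac{8}{3}\right)^{4} = \frac{4096}{81}$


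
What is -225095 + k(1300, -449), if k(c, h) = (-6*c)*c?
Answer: -10365095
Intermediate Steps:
k(c, h) = -6*c**2
-225095 + k(1300, -449) = -225095 - 6*1300**2 = -225095 - 6*1690000 = -225095 - 10140000 = -10365095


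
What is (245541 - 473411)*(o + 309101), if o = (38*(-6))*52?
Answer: -67733218150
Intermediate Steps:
o = -11856 (o = -228*52 = -11856)
(245541 - 473411)*(o + 309101) = (245541 - 473411)*(-11856 + 309101) = -227870*297245 = -67733218150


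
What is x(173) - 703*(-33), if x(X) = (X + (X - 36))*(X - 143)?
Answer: 32499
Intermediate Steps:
x(X) = (-143 + X)*(-36 + 2*X) (x(X) = (X + (-36 + X))*(-143 + X) = (-36 + 2*X)*(-143 + X) = (-143 + X)*(-36 + 2*X))
x(173) - 703*(-33) = (5148 - 322*173 + 2*173²) - 703*(-33) = (5148 - 55706 + 2*29929) + 23199 = (5148 - 55706 + 59858) + 23199 = 9300 + 23199 = 32499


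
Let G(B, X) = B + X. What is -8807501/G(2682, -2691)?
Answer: 8807501/9 ≈ 9.7861e+5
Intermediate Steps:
-8807501/G(2682, -2691) = -8807501/(2682 - 2691) = -8807501/(-9) = -8807501*(-⅑) = 8807501/9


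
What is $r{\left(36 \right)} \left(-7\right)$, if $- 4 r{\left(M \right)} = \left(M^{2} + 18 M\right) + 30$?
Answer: $\frac{6909}{2} \approx 3454.5$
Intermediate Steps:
$r{\left(M \right)} = - \frac{15}{2} - \frac{9 M}{2} - \frac{M^{2}}{4}$ ($r{\left(M \right)} = - \frac{\left(M^{2} + 18 M\right) + 30}{4} = - \frac{30 + M^{2} + 18 M}{4} = - \frac{15}{2} - \frac{9 M}{2} - \frac{M^{2}}{4}$)
$r{\left(36 \right)} \left(-7\right) = \left(- \frac{15}{2} - 162 - \frac{36^{2}}{4}\right) \left(-7\right) = \left(- \frac{15}{2} - 162 - 324\right) \left(-7\right) = \left(- \frac{987}{2}\right) \left(-7\right) = \frac{6909}{2}$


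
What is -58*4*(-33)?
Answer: 7656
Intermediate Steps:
-58*4*(-33) = -232*(-33) = -1*(-7656) = 7656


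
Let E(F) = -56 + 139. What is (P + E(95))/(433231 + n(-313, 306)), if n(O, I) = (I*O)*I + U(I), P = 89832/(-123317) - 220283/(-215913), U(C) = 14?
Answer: -2217705446038/768813628524789483 ≈ -2.8846e-6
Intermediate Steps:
E(F) = 83
P = 7768742095/26625743421 (P = 89832*(-1/123317) - 220283*(-1/215913) = -89832/123317 + 220283/215913 = 7768742095/26625743421 ≈ 0.29178)
n(O, I) = 14 + O*I² (n(O, I) = (I*O)*I + 14 = O*I² + 14 = 14 + O*I²)
(P + E(95))/(433231 + n(-313, 306)) = (7768742095/26625743421 + 83)/(433231 + (14 - 313*306²)) = 2217705446038/(26625743421*(433231 + (14 - 313*93636))) = 2217705446038/(26625743421*(433231 + (14 - 29308068))) = 2217705446038/(26625743421*(433231 - 29308054)) = (2217705446038/26625743421)/(-28874823) = (2217705446038/26625743421)*(-1/28874823) = -2217705446038/768813628524789483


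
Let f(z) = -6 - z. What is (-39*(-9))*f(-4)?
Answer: -702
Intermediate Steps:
(-39*(-9))*f(-4) = (-39*(-9))*(-6 - 1*(-4)) = 351*(-6 + 4) = 351*(-2) = -702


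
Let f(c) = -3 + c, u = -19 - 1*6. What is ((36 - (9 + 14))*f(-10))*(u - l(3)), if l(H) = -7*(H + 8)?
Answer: -8788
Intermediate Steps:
u = -25 (u = -19 - 6 = -25)
l(H) = -56 - 7*H (l(H) = -7*(8 + H) = -56 - 7*H)
((36 - (9 + 14))*f(-10))*(u - l(3)) = ((36 - (9 + 14))*(-3 - 10))*(-25 - (-56 - 7*3)) = ((36 - 1*23)*(-13))*(-25 - (-56 - 21)) = ((36 - 23)*(-13))*(-25 - 1*(-77)) = (13*(-13))*(-25 + 77) = -169*52 = -8788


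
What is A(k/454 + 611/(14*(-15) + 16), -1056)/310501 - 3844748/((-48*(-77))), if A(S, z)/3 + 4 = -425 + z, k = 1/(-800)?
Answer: -298453641107/286902924 ≈ -1040.3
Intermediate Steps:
k = -1/800 ≈ -0.0012500
A(S, z) = -1287 + 3*z (A(S, z) = -12 + 3*(-425 + z) = -12 + (-1275 + 3*z) = -1287 + 3*z)
A(k/454 + 611/(14*(-15) + 16), -1056)/310501 - 3844748/((-48*(-77))) = (-1287 + 3*(-1056))/310501 - 3844748/((-48*(-77))) = (-1287 - 3168)*(1/310501) - 3844748/3696 = -4455*1/310501 - 3844748*1/3696 = -4455/310501 - 961187/924 = -298453641107/286902924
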